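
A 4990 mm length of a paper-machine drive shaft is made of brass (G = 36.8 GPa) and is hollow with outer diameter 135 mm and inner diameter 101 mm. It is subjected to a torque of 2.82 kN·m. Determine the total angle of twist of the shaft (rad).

0.0171 rad

J = π(d_o⁴ − d_i⁴)/32 = π(0.135⁴ − 0.101⁴)/32 = 2.239×10^-5 m⁴.
θ = T·L/(G·J) = 2820 × 4.99 / (36.8×10⁹ × 2.239×10^-5) = 0.01708 rad.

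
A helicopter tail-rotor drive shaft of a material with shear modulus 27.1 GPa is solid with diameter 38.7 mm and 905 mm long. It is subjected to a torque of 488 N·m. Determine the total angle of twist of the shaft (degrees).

J = πd⁴/32 = π(0.0387)⁴/32 = 2.202×10^-7 m⁴.
θ = T·L/(G·J) = 488.0 × 0.905 / (27.1×10⁹ × 2.202×10^-7) = 0.07400 rad.

4.24°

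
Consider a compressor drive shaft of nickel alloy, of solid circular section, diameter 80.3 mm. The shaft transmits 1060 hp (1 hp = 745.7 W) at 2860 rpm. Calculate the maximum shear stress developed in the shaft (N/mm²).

26.0 N/mm²

ω = 2π·2860/60 = 299.5 rad/s, so T = P/ω = 1060×745.7 / 299.5 = 2639 N·m.
J = πd⁴/32 = π(0.0803)⁴/32 = 4.082×10^-6 m⁴.
τ_max = T·r/J = 2639 × 0.0401 / 4.082×10^-6 = 2.596×10^7 Pa.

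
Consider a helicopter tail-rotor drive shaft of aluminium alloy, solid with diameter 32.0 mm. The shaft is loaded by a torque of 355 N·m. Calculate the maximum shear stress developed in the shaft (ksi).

8.00 ksi

J = πd⁴/32 = π(0.0320)⁴/32 = 1.029×10^-7 m⁴.
τ_max = T·r/J = 355.0 × 0.0160 / 1.029×10^-7 = 5.518×10^7 Pa.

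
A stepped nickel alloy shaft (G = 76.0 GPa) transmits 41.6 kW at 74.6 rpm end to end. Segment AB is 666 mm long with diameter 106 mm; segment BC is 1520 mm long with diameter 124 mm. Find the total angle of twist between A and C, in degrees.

0.479°

ω = 2π·74.6/60 = 7.812 rad/s, so T = P/ω = 41.6×10³ / 7.812 = 5325 N·m.
J_AB = π(0.106)⁴/32 = 1.24×10^-5 m⁴; J_BC = π(0.124)⁴/32 = 2.32×10^-5 m⁴.
θ = (T/G)·Σ L_i/J_i = (5325/76.0×10⁹)·(0.666/1.24×10^-5 + 1.52/2.32×10^-5) = 8.353×10^-3 rad.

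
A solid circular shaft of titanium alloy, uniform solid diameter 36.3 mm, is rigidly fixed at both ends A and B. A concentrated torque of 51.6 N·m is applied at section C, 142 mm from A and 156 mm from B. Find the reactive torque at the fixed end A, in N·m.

With uniform GJ and both ends fixed, compatibility θ_AC = θ_CB gives T_A·a = T_B·b, together with T_A + T_B = T₀.
T_A = T₀·b/(a+b) = 51.60·156/298.0 = 27.01 N·m; T_B = 24.59 N·m.

27.0 N·m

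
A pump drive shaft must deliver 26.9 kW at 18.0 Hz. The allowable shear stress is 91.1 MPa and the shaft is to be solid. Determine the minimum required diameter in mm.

23.7 mm

ω = 2π·18.0 = 113.1 rad/s, so T = P/ω = 26.9×10³ / 113.1 = 237.8 N·m.
For a solid shaft τ_max = 16T/(πd³), so d = (16T/(π τ_allow))^(1/3) = (16·237.8/(π·9.11×10^7))^(1/3) = 0.02369 m.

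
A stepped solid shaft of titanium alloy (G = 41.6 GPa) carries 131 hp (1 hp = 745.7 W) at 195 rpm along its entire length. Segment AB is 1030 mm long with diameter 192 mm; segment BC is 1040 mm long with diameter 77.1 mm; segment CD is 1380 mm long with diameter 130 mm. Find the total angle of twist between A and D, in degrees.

ω = 2π·195/60 = 20.42 rad/s, so T = P/ω = 131×745.7 / 20.42 = 4784 N·m.
J_AB = π(0.192)⁴/32 = 1.33×10^-4 m⁴; J_BC = π(0.0771)⁴/32 = 3.47×10^-6 m⁴; J_CD = π(0.130)⁴/32 = 2.80×10^-5 m⁴.
θ = (T/G)·Σ L_i/J_i = (4784/41.6×10⁹)·(1.03/1.33×10^-4 + 1.04/3.47×10^-6 + 1.38/2.80×10^-5) = 0.04102 rad.

2.35°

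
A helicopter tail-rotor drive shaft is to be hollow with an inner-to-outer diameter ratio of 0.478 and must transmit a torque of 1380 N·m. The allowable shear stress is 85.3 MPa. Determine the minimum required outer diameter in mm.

44.3 mm

For a hollow shaft with d_i/d_o = 0.478: τ_max = 16T/(π d_o³ (1−k⁴)), so d_o = [16T/(π τ_allow (1−k⁴))]^(1/3) = [16·1380/(π·8.53×10^7·0.9478)]^(1/3) = 0.04430 m.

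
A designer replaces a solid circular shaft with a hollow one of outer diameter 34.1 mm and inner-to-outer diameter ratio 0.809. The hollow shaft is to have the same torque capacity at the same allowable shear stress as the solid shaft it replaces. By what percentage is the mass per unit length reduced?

Equal τ_max and T ⇒ the solid shaft needs d_s³ = d_o³(1−k⁴), so d_s = 34.1·(1−0.809⁴)^(1/3) = 28.30 mm.
Area ratio A_h/A_s = d_o²(1−k²)/d_s² = (1−k²)/(1−k⁴)^(2/3) = 0.5016.
Mass saving = 1 − 0.5016 = 49.8 %.

49.8 %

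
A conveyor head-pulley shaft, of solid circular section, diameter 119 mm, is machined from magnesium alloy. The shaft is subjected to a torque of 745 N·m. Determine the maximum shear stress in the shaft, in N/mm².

J = πd⁴/32 = π(0.119)⁴/32 = 1.969×10^-5 m⁴.
τ_max = T·r/J = 745.0 × 0.0595 / 1.969×10^-5 = 2.252×10^6 Pa.

2.25 N/mm²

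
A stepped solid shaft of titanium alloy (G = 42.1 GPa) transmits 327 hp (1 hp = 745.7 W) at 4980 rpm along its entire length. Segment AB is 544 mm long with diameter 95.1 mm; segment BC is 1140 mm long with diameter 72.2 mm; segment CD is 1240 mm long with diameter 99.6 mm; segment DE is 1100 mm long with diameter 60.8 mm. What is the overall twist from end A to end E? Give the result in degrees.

0.918°

ω = 2π·4980/60 = 521.5 rad/s, so T = P/ω = 327×745.7 / 521.5 = 467.6 N·m.
J_AB = π(0.0951)⁴/32 = 8.03×10^-6 m⁴; J_BC = π(0.0722)⁴/32 = 2.67×10^-6 m⁴; J_CD = π(0.0996)⁴/32 = 9.66×10^-6 m⁴; J_DE = π(0.0608)⁴/32 = 1.34×10^-6 m⁴.
θ = (T/G)·Σ L_i/J_i = (467.6/42.1×10⁹)·(0.544/8.03×10^-6 + 1.14/2.67×10^-6 + 1.24/9.66×10^-6 + 1.10/1.34×10^-6) = 0.01603 rad.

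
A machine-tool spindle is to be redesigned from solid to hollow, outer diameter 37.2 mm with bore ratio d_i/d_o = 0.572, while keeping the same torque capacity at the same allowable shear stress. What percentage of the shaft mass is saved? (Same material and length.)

Equal τ_max and T ⇒ the solid shaft needs d_s³ = d_o³(1−k⁴), so d_s = 37.2·(1−0.572⁴)^(1/3) = 35.82 mm.
Area ratio A_h/A_s = d_o²(1−k²)/d_s² = (1−k²)/(1−k⁴)^(2/3) = 0.7256.
Mass saving = 1 − 0.7256 = 27.4 %.

27.4 %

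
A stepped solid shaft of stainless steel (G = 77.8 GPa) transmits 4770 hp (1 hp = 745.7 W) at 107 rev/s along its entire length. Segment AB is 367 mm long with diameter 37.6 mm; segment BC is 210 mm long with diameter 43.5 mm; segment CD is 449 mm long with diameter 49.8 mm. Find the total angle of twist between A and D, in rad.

0.218 rad

ω = 2π·107 = 672.3 rad/s, so T = P/ω = 4770×745.7 / 672.3 = 5291 N·m.
J_AB = π(0.0376)⁴/32 = 1.96×10^-7 m⁴; J_BC = π(0.0435)⁴/32 = 3.52×10^-7 m⁴; J_CD = π(0.0498)⁴/32 = 6.04×10^-7 m⁴.
θ = (T/G)·Σ L_i/J_i = (5291/77.8×10⁹)·(0.367/1.96×10^-7 + 0.210/3.52×10^-7 + 0.449/6.04×10^-7) = 0.2184 rad.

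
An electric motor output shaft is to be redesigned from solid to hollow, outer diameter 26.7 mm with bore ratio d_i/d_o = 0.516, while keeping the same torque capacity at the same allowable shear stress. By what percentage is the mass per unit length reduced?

22.9 %

Equal τ_max and T ⇒ the solid shaft needs d_s³ = d_o³(1−k⁴), so d_s = 26.7·(1−0.516⁴)^(1/3) = 26.05 mm.
Area ratio A_h/A_s = d_o²(1−k²)/d_s² = (1−k²)/(1−k⁴)^(2/3) = 0.7706.
Mass saving = 1 − 0.7706 = 22.9 %.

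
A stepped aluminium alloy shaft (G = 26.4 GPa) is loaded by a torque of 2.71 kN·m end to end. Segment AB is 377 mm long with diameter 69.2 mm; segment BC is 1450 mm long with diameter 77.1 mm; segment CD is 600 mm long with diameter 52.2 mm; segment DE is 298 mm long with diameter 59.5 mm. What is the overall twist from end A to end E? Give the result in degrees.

J_AB = π(0.0692)⁴/32 = 2.25×10^-6 m⁴; J_BC = π(0.0771)⁴/32 = 3.47×10^-6 m⁴; J_CD = π(0.0522)⁴/32 = 7.29×10^-7 m⁴; J_DE = π(0.0595)⁴/32 = 1.23×10^-6 m⁴.
θ = (T/G)·Σ L_i/J_i = (2710/26.4×10⁹)·(0.377/2.25×10^-6 + 1.45/3.47×10^-6 + 0.600/7.29×10^-7 + 0.298/1.23×10^-6) = 0.1695 rad.

9.71°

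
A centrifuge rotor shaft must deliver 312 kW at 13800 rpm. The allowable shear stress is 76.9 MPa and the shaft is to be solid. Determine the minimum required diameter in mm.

24.3 mm

ω = 2π·13800/60 = 1445 rad/s, so T = P/ω = 312×10³ / 1445 = 215.9 N·m.
For a solid shaft τ_max = 16T/(πd³), so d = (16T/(π τ_allow))^(1/3) = (16·215.9/(π·7.69×10^7))^(1/3) = 0.02427 m.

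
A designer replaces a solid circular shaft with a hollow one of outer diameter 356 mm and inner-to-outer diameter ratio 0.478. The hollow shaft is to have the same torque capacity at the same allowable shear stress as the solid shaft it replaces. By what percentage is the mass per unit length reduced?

Equal τ_max and T ⇒ the solid shaft needs d_s³ = d_o³(1−k⁴), so d_s = 356·(1−0.478⁴)^(1/3) = 349.7 mm.
Area ratio A_h/A_s = d_o²(1−k²)/d_s² = (1−k²)/(1−k⁴)^(2/3) = 0.7996.
Mass saving = 1 − 0.7996 = 20.0 %.

20.0 %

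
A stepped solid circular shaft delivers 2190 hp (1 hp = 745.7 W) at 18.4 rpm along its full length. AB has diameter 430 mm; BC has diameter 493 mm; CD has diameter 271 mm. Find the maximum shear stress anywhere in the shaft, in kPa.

ω = 2π·18.4/60 = 1.927 rad/s, so T = P/ω = 2190×745.7 / 1.927 = 847500 N·m.
Under the same torque, τ_max = 16T/(πd³) is largest where d is smallest — segment CD (d = 271 mm).
τ_max = 16·847500/(π·(0.271)³) = 2.169×10^8 Pa.

217000 kPa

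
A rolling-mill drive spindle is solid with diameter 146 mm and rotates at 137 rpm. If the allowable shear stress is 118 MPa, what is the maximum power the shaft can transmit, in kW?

1030 kW

J = πd⁴/32 = π(0.146)⁴/32 = 4.461×10^-5 m⁴.
T_max = τ_allow·J/r = 1.18×10^8 × 4.461×10^-5 / 0.0730 = 72110 N·m.
ω = 2π·137/60 = 14.35 rad/s, so P_max = T_max·ω = 1.034×10^6 W.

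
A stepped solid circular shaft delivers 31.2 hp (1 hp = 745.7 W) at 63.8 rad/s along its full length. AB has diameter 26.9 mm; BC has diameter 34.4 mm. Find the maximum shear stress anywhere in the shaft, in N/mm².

95.4 N/mm²

ω = 63.8 rad/s, so T = P/ω = 31.2×745.7 / 63.80 = 364.7 N·m.
Under the same torque, τ_max = 16T/(πd³) is largest where d is smallest — segment AB (d = 26.9 mm).
τ_max = 16·364.7/(π·(0.0269)³) = 9.541×10^7 Pa.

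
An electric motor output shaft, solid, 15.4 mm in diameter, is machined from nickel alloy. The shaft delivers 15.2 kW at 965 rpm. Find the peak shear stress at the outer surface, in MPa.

210 MPa

ω = 2π·965/60 = 101.1 rad/s, so T = P/ω = 15.2×10³ / 101.1 = 150.4 N·m.
J = πd⁴/32 = π(0.0154)⁴/32 = 5.522×10^-9 m⁴.
τ_max = T·r/J = 150.4 × 0.00770 / 5.522×10^-9 = 2.097×10^8 Pa.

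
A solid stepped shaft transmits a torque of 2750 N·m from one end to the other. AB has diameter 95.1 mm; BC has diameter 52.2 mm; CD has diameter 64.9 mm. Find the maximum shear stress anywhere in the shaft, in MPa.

98.5 MPa

Under the same torque, τ_max = 16T/(πd³) is largest where d is smallest — segment BC (d = 52.2 mm).
τ_max = 16·2750/(π·(0.0522)³) = 9.847×10^7 Pa.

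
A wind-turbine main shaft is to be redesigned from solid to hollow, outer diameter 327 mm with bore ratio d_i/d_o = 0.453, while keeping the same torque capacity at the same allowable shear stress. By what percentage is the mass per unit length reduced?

Equal τ_max and T ⇒ the solid shaft needs d_s³ = d_o³(1−k⁴), so d_s = 327·(1−0.453⁴)^(1/3) = 322.3 mm.
Area ratio A_h/A_s = d_o²(1−k²)/d_s² = (1−k²)/(1−k⁴)^(2/3) = 0.8179.
Mass saving = 1 − 0.8179 = 18.2 %.

18.2 %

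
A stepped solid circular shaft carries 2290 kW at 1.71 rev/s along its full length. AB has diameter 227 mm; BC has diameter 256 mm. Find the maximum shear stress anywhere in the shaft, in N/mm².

ω = 2π·1.71 = 10.74 rad/s, so T = P/ω = 2290×10³ / 10.74 = 213100 N·m.
Under the same torque, τ_max = 16T/(πd³) is largest where d is smallest — segment AB (d = 227 mm).
τ_max = 16·213100/(π·(0.227)³) = 9.280×10^7 Pa.

92.8 N/mm²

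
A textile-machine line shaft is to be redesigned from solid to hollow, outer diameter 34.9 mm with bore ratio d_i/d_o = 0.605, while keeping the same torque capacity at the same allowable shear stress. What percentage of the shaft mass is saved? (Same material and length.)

Equal τ_max and T ⇒ the solid shaft needs d_s³ = d_o³(1−k⁴), so d_s = 34.9·(1−0.605⁴)^(1/3) = 33.27 mm.
Area ratio A_h/A_s = d_o²(1−k²)/d_s² = (1−k²)/(1−k⁴)^(2/3) = 0.6978.
Mass saving = 1 − 0.6978 = 30.2 %.

30.2 %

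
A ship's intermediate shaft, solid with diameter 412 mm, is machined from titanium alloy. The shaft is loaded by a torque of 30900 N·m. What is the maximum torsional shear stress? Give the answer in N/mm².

J = πd⁴/32 = π(0.412)⁴/32 = 2.829×10^-3 m⁴.
τ_max = T·r/J = 30900 × 0.206 / 2.829×10^-3 = 2.250×10^6 Pa.

2.25 N/mm²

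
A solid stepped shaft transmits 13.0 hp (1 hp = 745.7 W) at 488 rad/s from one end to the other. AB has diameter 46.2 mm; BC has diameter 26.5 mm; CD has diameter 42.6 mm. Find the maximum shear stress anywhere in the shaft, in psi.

ω = 488 rad/s, so T = P/ω = 13.0×745.7 / 488.0 = 19.86 N·m.
Under the same torque, τ_max = 16T/(πd³) is largest where d is smallest — segment BC (d = 26.5 mm).
τ_max = 16·19.86/(π·(0.0265)³) = 5.437×10^6 Pa.

788 psi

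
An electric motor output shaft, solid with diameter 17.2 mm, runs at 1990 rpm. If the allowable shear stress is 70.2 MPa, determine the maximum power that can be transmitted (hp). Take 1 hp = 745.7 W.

J = πd⁴/32 = π(0.0172)⁴/32 = 8.592×10^-9 m⁴.
T_max = τ_allow·J/r = 7.02×10^7 × 8.592×10^-9 / 0.00860 = 70.14 N·m.
ω = 2π·1990/60 = 208.4 rad/s, so P_max = T_max·ω = 1.462×10^4 W.

19.6 hp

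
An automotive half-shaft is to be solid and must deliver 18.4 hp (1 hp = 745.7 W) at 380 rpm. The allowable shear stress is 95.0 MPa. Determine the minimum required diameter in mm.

ω = 2π·380/60 = 39.79 rad/s, so T = P/ω = 18.4×745.7 / 39.79 = 344.8 N·m.
For a solid shaft τ_max = 16T/(πd³), so d = (16T/(π τ_allow))^(1/3) = (16·344.8/(π·9.50×10^7))^(1/3) = 0.02644 m.

26.4 mm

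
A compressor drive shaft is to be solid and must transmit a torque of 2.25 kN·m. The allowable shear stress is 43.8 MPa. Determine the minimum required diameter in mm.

64.0 mm

For a solid shaft τ_max = 16T/(πd³), so d = (16T/(π τ_allow))^(1/3) = (16·2250/(π·4.38×10^7))^(1/3) = 0.06396 m.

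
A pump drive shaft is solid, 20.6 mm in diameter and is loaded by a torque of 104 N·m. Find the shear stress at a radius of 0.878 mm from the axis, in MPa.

5.16 MPa

J = πd⁴/32 = π(0.0206)⁴/32 = 1.768×10^-8 m⁴.
Shear stress varies linearly with radius: τ = T·r/J = 104.0 × 8.78e-4 / 1.768×10^-8 = 5.165×10^6 Pa.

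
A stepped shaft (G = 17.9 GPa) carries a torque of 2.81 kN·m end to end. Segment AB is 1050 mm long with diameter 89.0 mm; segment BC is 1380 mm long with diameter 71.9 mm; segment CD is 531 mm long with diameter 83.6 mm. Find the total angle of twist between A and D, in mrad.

J_AB = π(0.0890)⁴/32 = 6.16×10^-6 m⁴; J_BC = π(0.0719)⁴/32 = 2.62×10^-6 m⁴; J_CD = π(0.0836)⁴/32 = 4.80×10^-6 m⁴.
θ = (T/G)·Σ L_i/J_i = (2810/17.9×10⁹)·(1.05/6.16×10^-6 + 1.38/2.62×10^-6 + 0.531/4.80×10^-6) = 0.1267 rad.

127 mrad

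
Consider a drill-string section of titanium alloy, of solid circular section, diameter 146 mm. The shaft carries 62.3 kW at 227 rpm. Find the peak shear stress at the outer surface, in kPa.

4290 kPa

ω = 2π·227/60 = 23.77 rad/s, so T = P/ω = 62.3×10³ / 23.77 = 2621 N·m.
J = πd⁴/32 = π(0.146)⁴/32 = 4.461×10^-5 m⁴.
τ_max = T·r/J = 2621 × 0.0730 / 4.461×10^-5 = 4.289×10^6 Pa.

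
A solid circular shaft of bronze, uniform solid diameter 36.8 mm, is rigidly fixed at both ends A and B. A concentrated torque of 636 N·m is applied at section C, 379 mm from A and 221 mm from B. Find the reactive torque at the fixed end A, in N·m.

234 N·m

With uniform GJ and both ends fixed, compatibility θ_AC = θ_CB gives T_A·a = T_B·b, together with T_A + T_B = T₀.
T_A = T₀·b/(a+b) = 636.0·221/600.0 = 234.3 N·m; T_B = 401.7 N·m.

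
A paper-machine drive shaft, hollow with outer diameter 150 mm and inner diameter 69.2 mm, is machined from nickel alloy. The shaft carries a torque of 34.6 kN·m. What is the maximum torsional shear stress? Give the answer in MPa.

J = π(d_o⁴ − d_i⁴)/32 = π(0.150⁴ − 0.0692⁴)/32 = 4.745×10^-5 m⁴.
τ_max = T·r/J = 34600 × 0.0750 / 4.745×10^-5 = 5.469×10^7 Pa.

54.7 MPa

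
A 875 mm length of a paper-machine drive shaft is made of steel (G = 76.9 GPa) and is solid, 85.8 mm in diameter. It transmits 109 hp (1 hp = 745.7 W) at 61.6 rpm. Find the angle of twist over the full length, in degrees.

ω = 2π·61.6/60 = 6.451 rad/s, so T = P/ω = 109×745.7 / 6.451 = 12600 N·m.
J = πd⁴/32 = π(0.0858)⁴/32 = 5.320×10^-6 m⁴.
θ = T·L/(G·J) = 12600 × 0.875 / (76.9×10⁹ × 5.320×10^-6) = 0.02695 rad.

1.54°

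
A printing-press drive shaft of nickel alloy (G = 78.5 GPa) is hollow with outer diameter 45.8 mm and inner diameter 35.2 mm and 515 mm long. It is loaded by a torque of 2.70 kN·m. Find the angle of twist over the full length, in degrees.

J = π(d_o⁴ − d_i⁴)/32 = π(0.0458⁴ − 0.0352⁴)/32 = 2.813×10^-7 m⁴.
θ = T·L/(G·J) = 2700 × 0.515 / (78.5×10⁹ × 2.813×10^-7) = 0.06298 rad.

3.61°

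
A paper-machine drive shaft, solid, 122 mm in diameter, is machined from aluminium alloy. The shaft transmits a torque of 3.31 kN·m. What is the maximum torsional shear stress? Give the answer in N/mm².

9.28 N/mm²

J = πd⁴/32 = π(0.122)⁴/32 = 2.175×10^-5 m⁴.
τ_max = T·r/J = 3310 × 0.0610 / 2.175×10^-5 = 9.284×10^6 Pa.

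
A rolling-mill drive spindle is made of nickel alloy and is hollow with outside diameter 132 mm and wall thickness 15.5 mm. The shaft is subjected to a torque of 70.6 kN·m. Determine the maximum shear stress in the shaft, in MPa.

J = π(d_o⁴ − d_i⁴)/32 = π(0.132⁴ − 0.101⁴)/32 = 1.959×10^-5 m⁴.
τ_max = T·r/J = 70600 × 0.0660 / 1.959×10^-5 = 2.379×10^8 Pa.

238 MPa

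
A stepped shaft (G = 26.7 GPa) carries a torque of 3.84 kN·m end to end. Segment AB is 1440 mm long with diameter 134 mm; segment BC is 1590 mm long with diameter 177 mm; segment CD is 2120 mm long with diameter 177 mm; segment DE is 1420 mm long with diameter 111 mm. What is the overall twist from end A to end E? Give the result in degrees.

1.48°

J_AB = π(0.134)⁴/32 = 3.17×10^-5 m⁴; J_BC = π(0.177)⁴/32 = 9.64×10^-5 m⁴; J_CD = π(0.177)⁴/32 = 9.64×10^-5 m⁴; J_DE = π(0.111)⁴/32 = 1.49×10^-5 m⁴.
θ = (T/G)·Σ L_i/J_i = (3840/26.7×10⁹)·(1.44/3.17×10^-5 + 1.59/9.64×10^-5 + 2.12/9.64×10^-5 + 1.42/1.49×10^-5) = 0.02578 rad.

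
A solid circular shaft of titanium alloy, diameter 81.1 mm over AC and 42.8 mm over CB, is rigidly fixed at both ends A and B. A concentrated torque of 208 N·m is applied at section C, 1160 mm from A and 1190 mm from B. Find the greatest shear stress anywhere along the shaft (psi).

268 psi

Compatibility: T_A·a/J_AC = T_B·b/J_CB with T_A + T_B = T₀.
J_AC = 4.25×10^-6 m⁴, J_CB = 3.29×10^-7 m⁴, so T_A = T₀·(J_AC/a)/((J_AC/a)+(J_CB/b)) = 193.4 N·m, T_B = 14.62 N·m.
τ in each portion: τ_AC = 1.85×10^6 Pa, τ_CB = 9.50×10^5 Pa; maximum is in AC.
τ_max = T_AC·r/J = 193.4·0.0405/4.25×10^-6 = 1.846×10^6 Pa.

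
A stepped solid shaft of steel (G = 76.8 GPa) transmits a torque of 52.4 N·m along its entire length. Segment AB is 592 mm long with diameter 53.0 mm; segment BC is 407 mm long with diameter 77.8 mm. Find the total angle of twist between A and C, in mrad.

J_AB = π(0.0530)⁴/32 = 7.75×10^-7 m⁴; J_BC = π(0.0778)⁴/32 = 3.60×10^-6 m⁴.
θ = (T/G)·Σ L_i/J_i = (52.40/76.8×10⁹)·(0.592/7.75×10^-7 + 0.407/3.60×10^-6) = 5.986×10^-4 rad.

0.599 mrad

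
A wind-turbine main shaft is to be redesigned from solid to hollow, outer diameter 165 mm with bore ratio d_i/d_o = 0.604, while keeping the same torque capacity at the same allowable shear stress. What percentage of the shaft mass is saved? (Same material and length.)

Equal τ_max and T ⇒ the solid shaft needs d_s³ = d_o³(1−k⁴), so d_s = 165·(1−0.604⁴)^(1/3) = 157.3 mm.
Area ratio A_h/A_s = d_o²(1−k²)/d_s² = (1−k²)/(1−k⁴)^(2/3) = 0.6986.
Mass saving = 1 − 0.6986 = 30.1 %.

30.1 %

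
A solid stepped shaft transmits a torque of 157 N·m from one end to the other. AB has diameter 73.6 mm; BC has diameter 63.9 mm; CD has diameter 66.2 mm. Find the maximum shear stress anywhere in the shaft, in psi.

444 psi

Under the same torque, τ_max = 16T/(πd³) is largest where d is smallest — segment BC (d = 63.9 mm).
τ_max = 16·157.0/(π·(0.0639)³) = 3.065×10^6 Pa.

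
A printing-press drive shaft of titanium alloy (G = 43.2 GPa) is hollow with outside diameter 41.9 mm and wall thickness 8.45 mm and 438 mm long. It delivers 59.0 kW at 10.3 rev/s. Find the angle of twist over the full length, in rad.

0.0350 rad

ω = 2π·10.3 = 64.72 rad/s, so T = P/ω = 59.0×10³ / 64.72 = 911.7 N·m.
J = π(d_o⁴ − d_i⁴)/32 = π(0.0419⁴ − 0.0250⁴)/32 = 2.642×10^-7 m⁴.
θ = T·L/(G·J) = 911.7 × 0.438 / (43.2×10⁹ × 2.642×10^-7) = 0.03498 rad.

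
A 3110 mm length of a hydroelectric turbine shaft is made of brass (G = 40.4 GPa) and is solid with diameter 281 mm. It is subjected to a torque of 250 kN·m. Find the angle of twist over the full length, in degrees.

1.80°

J = πd⁴/32 = π(0.281)⁴/32 = 6.121×10^-4 m⁴.
θ = T·L/(G·J) = 250000 × 3.11 / (40.4×10⁹ × 6.121×10^-4) = 0.03144 rad.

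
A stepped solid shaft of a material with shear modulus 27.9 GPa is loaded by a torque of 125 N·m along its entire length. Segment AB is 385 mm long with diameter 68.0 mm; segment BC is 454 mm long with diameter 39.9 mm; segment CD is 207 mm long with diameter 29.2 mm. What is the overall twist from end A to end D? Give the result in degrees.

1.26°

J_AB = π(0.0680)⁴/32 = 2.10×10^-6 m⁴; J_BC = π(0.0399)⁴/32 = 2.49×10^-7 m⁴; J_CD = π(0.0292)⁴/32 = 7.14×10^-8 m⁴.
θ = (T/G)·Σ L_i/J_i = (125.0/27.9×10⁹)·(0.385/2.10×10^-6 + 0.454/2.49×10^-7 + 0.207/7.14×10^-8) = 0.02199 rad.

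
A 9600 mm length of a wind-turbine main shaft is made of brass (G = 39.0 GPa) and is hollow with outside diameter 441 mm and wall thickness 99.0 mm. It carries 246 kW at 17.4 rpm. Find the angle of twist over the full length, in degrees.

0.565°

ω = 2π·17.4/60 = 1.822 rad/s, so T = P/ω = 246×10³ / 1.822 = 135000 N·m.
J = π(d_o⁴ − d_i⁴)/32 = π(0.441⁴ − 0.243⁴)/32 = 3.371×10^-3 m⁴.
θ = T·L/(G·J) = 135000 × 9.60 / (39.0×10⁹ × 3.371×10^-3) = 9.859×10^-3 rad.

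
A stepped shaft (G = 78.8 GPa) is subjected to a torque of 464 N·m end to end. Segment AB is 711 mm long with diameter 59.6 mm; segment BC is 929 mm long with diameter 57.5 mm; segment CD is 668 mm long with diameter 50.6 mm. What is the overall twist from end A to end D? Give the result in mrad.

14.6 mrad

J_AB = π(0.0596)⁴/32 = 1.24×10^-6 m⁴; J_BC = π(0.0575)⁴/32 = 1.07×10^-6 m⁴; J_CD = π(0.0506)⁴/32 = 6.44×10^-7 m⁴.
θ = (T/G)·Σ L_i/J_i = (464.0/78.8×10⁹)·(0.711/1.24×10^-6 + 0.929/1.07×10^-6 + 0.668/6.44×10^-7) = 0.01459 rad.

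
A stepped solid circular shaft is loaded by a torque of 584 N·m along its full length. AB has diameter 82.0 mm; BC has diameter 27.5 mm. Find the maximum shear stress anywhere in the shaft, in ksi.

Under the same torque, τ_max = 16T/(πd³) is largest where d is smallest — segment BC (d = 27.5 mm).
τ_max = 16·584.0/(π·(0.0275)³) = 1.430×10^8 Pa.

20.7 ksi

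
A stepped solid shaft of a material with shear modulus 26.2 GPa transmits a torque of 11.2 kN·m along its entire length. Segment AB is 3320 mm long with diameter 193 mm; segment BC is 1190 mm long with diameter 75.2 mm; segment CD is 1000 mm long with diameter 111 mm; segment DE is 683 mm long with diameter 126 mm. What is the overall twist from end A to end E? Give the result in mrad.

213 mrad

J_AB = π(0.193)⁴/32 = 1.36×10^-4 m⁴; J_BC = π(0.0752)⁴/32 = 3.14×10^-6 m⁴; J_CD = π(0.111)⁴/32 = 1.49×10^-5 m⁴; J_DE = π(0.126)⁴/32 = 2.47×10^-5 m⁴.
θ = (T/G)·Σ L_i/J_i = (11200/26.2×10⁹)·(3.32/1.36×10^-4 + 1.19/3.14×10^-6 + 1.00/1.49×10^-5 + 0.683/2.47×10^-5) = 0.2129 rad.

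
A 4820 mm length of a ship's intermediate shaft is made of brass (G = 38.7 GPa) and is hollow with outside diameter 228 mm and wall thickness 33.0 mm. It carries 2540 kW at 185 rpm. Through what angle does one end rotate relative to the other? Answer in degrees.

4.73°

ω = 2π·185/60 = 19.37 rad/s, so T = P/ω = 2540×10³ / 19.37 = 131100 N·m.
J = π(d_o⁴ − d_i⁴)/32 = π(0.228⁴ − 0.162⁴)/32 = 1.977×10^-4 m⁴.
θ = T·L/(G·J) = 131100 × 4.82 / (38.7×10⁹ × 1.977×10^-4) = 0.08260 rad.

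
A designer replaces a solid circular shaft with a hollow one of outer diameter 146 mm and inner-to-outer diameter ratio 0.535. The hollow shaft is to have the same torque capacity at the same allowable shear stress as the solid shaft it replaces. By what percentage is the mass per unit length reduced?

24.4 %

Equal τ_max and T ⇒ the solid shaft needs d_s³ = d_o³(1−k⁴), so d_s = 146·(1−0.535⁴)^(1/3) = 141.9 mm.
Area ratio A_h/A_s = d_o²(1−k²)/d_s² = (1−k²)/(1−k⁴)^(2/3) = 0.7556.
Mass saving = 1 − 0.7556 = 24.4 %.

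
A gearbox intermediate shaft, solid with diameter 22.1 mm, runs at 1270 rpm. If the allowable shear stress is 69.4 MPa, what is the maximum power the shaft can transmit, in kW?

19.6 kW

J = πd⁴/32 = π(0.0221)⁴/32 = 2.342×10^-8 m⁴.
T_max = τ_allow·J/r = 6.94×10^7 × 2.342×10^-8 / 0.0111 = 147.1 N·m.
ω = 2π·1270/60 = 133.0 rad/s, so P_max = T_max·ω = 1.956×10^4 W.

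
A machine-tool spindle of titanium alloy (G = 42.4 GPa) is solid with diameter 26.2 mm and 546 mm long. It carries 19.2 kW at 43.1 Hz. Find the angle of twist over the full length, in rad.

0.0197 rad

ω = 2π·43.1 = 270.8 rad/s, so T = P/ω = 19.2×10³ / 270.8 = 70.90 N·m.
J = πd⁴/32 = π(0.0262)⁴/32 = 4.626×10^-8 m⁴.
θ = T·L/(G·J) = 70.90 × 0.546 / (42.4×10⁹ × 4.626×10^-8) = 0.01974 rad.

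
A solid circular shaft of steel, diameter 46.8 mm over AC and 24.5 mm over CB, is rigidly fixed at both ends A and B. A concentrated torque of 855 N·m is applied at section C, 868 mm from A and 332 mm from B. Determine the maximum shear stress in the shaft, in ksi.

7.05 ksi

Compatibility: T_A·a/J_AC = T_B·b/J_CB with T_A + T_B = T₀.
J_AC = 4.71×10^-7 m⁴, J_CB = 3.54×10^-8 m⁴, so T_A = T₀·(J_AC/a)/((J_AC/a)+(J_CB/b)) = 714.7 N·m, T_B = 140.3 N·m.
τ in each portion: τ_AC = 3.55×10^7 Pa, τ_CB = 4.86×10^7 Pa; maximum is in CB.
τ_max = T_CB·r/J = 140.3·0.0123/3.54×10^-8 = 4.860×10^7 Pa.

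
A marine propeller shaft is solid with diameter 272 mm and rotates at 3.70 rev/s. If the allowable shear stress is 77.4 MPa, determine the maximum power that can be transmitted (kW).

J = πd⁴/32 = π(0.272)⁴/32 = 5.374×10^-4 m⁴.
T_max = τ_allow·J/r = 7.74×10^7 × 5.374×10^-4 / 0.136 = 305800 N·m.
ω = 2π·3.70 = 23.25 rad/s, so P_max = T_max·ω = 7.110×10^6 W.

7110 kW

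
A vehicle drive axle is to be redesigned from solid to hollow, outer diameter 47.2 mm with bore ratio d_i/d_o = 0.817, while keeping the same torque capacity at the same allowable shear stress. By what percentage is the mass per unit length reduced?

Equal τ_max and T ⇒ the solid shaft needs d_s³ = d_o³(1−k⁴), so d_s = 47.2·(1−0.817⁴)^(1/3) = 38.78 mm.
Area ratio A_h/A_s = d_o²(1−k²)/d_s² = (1−k²)/(1−k⁴)^(2/3) = 0.4927.
Mass saving = 1 − 0.4927 = 50.7 %.

50.7 %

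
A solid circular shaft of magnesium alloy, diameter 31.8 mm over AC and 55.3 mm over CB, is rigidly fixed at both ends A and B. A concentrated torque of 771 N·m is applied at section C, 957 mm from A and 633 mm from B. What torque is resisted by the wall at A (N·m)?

52.0 N·m

Compatibility: T_A·a/J_AC = T_B·b/J_CB with T_A + T_B = T₀.
J_AC = 1.00×10^-7 m⁴, J_CB = 9.18×10^-7 m⁴, so T_A = T₀·(J_AC/a)/((J_AC/a)+(J_CB/b)) = 52.00 N·m, T_B = 719.0 N·m.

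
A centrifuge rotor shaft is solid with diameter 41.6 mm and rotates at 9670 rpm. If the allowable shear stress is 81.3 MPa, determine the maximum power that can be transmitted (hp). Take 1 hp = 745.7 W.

1560 hp

J = πd⁴/32 = π(0.0416)⁴/32 = 2.940×10^-7 m⁴.
T_max = τ_allow·J/r = 8.13×10^7 × 2.940×10^-7 / 0.0208 = 1149 N·m.
ω = 2π·9670/60 = 1013 rad/s, so P_max = T_max·ω = 1.164×10^6 W.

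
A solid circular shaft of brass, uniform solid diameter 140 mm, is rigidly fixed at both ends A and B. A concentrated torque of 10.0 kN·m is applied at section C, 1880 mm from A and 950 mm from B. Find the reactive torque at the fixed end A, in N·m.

With uniform GJ and both ends fixed, compatibility θ_AC = θ_CB gives T_A·a = T_B·b, together with T_A + T_B = T₀.
T_A = T₀·b/(a+b) = 10000·950/2830 = 3357 N·m; T_B = 6643 N·m.

3360 N·m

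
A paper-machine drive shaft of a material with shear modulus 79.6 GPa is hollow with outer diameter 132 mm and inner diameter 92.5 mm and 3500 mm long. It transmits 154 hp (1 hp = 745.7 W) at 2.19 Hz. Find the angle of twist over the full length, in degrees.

0.930°

ω = 2π·2.19 = 13.76 rad/s, so T = P/ω = 154×745.7 / 13.76 = 8346 N·m.
J = π(d_o⁴ − d_i⁴)/32 = π(0.132⁴ − 0.0925⁴)/32 = 2.262×10^-5 m⁴.
θ = T·L/(G·J) = 8346 × 3.50 / (79.6×10⁹ × 2.262×10^-5) = 0.01622 rad.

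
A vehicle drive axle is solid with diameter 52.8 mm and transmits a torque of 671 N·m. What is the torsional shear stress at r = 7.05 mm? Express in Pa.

J = πd⁴/32 = π(0.0528)⁴/32 = 7.630×10^-7 m⁴.
Shear stress varies linearly with radius: τ = T·r/J = 671.0 × 0.00705 / 7.630×10^-7 = 6.200×10^6 Pa.

6.20e6 Pa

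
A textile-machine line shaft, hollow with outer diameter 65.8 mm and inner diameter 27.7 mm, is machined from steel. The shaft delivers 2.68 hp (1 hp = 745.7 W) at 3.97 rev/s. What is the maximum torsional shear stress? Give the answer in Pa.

ω = 2π·3.97 = 24.94 rad/s, so T = P/ω = 2.68×745.7 / 24.94 = 80.12 N·m.
J = π(d_o⁴ − d_i⁴)/32 = π(0.0658⁴ − 0.0277⁴)/32 = 1.783×10^-6 m⁴.
τ_max = T·r/J = 80.12 × 0.0329 / 1.783×10^-6 = 1.479×10^6 Pa.

1.48e6 Pa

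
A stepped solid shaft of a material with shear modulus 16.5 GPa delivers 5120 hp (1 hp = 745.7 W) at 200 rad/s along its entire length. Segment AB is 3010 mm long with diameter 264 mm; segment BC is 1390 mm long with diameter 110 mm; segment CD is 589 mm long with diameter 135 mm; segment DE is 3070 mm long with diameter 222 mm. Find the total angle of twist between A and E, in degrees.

ω = 200 rad/s, so T = P/ω = 5120×745.7 / 200.0 = 19090 N·m.
J_AB = π(0.264)⁴/32 = 4.77×10^-4 m⁴; J_BC = π(0.110)⁴/32 = 1.44×10^-5 m⁴; J_CD = π(0.135)⁴/32 = 3.26×10^-5 m⁴; J_DE = π(0.222)⁴/32 = 2.38×10^-4 m⁴.
θ = (T/G)·Σ L_i/J_i = (19090/16.5×10⁹)·(3.01/4.77×10^-4 + 1.39/1.44×10^-5 + 0.589/3.26×10^-5 + 3.07/2.38×10^-4) = 0.1550 rad.

8.88°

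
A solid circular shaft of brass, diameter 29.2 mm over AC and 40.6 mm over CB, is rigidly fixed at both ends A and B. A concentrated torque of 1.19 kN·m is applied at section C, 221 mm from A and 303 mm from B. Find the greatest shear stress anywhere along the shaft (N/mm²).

Compatibility: T_A·a/J_AC = T_B·b/J_CB with T_A + T_B = T₀.
J_AC = 7.14×10^-8 m⁴, J_CB = 2.67×10^-7 m⁴, so T_A = T₀·(J_AC/a)/((J_AC/a)+(J_CB/b)) = 319.4 N·m, T_B = 870.6 N·m.
τ in each portion: τ_AC = 6.53×10^7 Pa, τ_CB = 6.63×10^7 Pa; maximum is in CB.
τ_max = T_CB·r/J = 870.6·0.0203/2.67×10^-7 = 6.626×10^7 Pa.

66.3 N/mm²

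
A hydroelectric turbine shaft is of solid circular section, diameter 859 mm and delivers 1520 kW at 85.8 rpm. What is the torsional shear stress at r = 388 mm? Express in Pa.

ω = 2π·85.8/60 = 8.985 rad/s, so T = P/ω = 1520×10³ / 8.985 = 169200 N·m.
J = πd⁴/32 = π(0.859)⁴/32 = 0.05345 m⁴.
Shear stress varies linearly with radius: τ = T·r/J = 169200 × 0.388 / 0.05345 = 1.228×10^6 Pa.

1.23e6 Pa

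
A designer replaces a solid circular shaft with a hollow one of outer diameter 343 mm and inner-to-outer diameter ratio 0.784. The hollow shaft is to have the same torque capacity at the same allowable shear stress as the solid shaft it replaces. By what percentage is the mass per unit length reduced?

Equal τ_max and T ⇒ the solid shaft needs d_s³ = d_o³(1−k⁴), so d_s = 343·(1−0.784⁴)^(1/3) = 292.8 mm.
Area ratio A_h/A_s = d_o²(1−k²)/d_s² = (1−k²)/(1−k⁴)^(2/3) = 0.5287.
Mass saving = 1 − 0.5287 = 47.1 %.

47.1 %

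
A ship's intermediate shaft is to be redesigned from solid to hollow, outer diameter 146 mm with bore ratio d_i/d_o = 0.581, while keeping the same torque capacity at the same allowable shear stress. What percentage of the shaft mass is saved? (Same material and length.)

28.2 %

Equal τ_max and T ⇒ the solid shaft needs d_s³ = d_o³(1−k⁴), so d_s = 146·(1−0.581⁴)^(1/3) = 140.2 mm.
Area ratio A_h/A_s = d_o²(1−k²)/d_s² = (1−k²)/(1−k⁴)^(2/3) = 0.7181.
Mass saving = 1 − 0.7181 = 28.2 %.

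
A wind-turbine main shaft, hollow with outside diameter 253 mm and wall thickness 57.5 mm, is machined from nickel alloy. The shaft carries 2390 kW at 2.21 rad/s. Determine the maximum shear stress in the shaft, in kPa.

ω = 2.21 rad/s, so T = P/ω = 2390×10³ / 2.210 = 1.081e6 N·m.
J = π(d_o⁴ − d_i⁴)/32 = π(0.253⁴ − 0.138⁴)/32 = 3.666×10^-4 m⁴.
τ_max = T·r/J = 1.081e6 × 0.127 / 3.666×10^-4 = 3.731×10^8 Pa.

373000 kPa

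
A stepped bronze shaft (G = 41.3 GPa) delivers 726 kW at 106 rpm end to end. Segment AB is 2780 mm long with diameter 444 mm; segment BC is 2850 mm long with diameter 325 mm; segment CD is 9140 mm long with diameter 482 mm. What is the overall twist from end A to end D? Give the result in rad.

0.00801 rad

ω = 2π·106/60 = 11.10 rad/s, so T = P/ω = 726×10³ / 11.10 = 65400 N·m.
J_AB = π(0.444)⁴/32 = 3.82×10^-3 m⁴; J_BC = π(0.325)⁴/32 = 1.10×10^-3 m⁴; J_CD = π(0.482)⁴/32 = 5.30×10^-3 m⁴.
θ = (T/G)·Σ L_i/J_i = (65400/41.3×10⁹)·(2.78/3.82×10^-3 + 2.85/1.10×10^-3 + 9.14/5.30×10^-3) = 8.006×10^-3 rad.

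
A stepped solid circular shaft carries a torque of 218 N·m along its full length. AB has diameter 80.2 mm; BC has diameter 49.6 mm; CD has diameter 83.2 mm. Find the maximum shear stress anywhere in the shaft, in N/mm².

9.10 N/mm²

Under the same torque, τ_max = 16T/(πd³) is largest where d is smallest — segment BC (d = 49.6 mm).
τ_max = 16·218.0/(π·(0.0496)³) = 9.099×10^6 Pa.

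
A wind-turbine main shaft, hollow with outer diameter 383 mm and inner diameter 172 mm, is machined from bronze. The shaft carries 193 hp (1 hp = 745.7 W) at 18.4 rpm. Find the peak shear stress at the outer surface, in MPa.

7.06 MPa

ω = 2π·18.4/60 = 1.927 rad/s, so T = P/ω = 193×745.7 / 1.927 = 74690 N·m.
J = π(d_o⁴ − d_i⁴)/32 = π(0.383⁴ − 0.172⁴)/32 = 2.027×10^-3 m⁴.
τ_max = T·r/J = 74690 × 0.192 / 2.027×10^-3 = 7.058×10^6 Pa.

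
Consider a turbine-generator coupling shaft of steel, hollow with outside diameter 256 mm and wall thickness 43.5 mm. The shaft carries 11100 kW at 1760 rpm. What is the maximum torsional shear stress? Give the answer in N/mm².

ω = 2π·1760/60 = 184.3 rad/s, so T = P/ω = 11100×10³ / 184.3 = 60230 N·m.
J = π(d_o⁴ − d_i⁴)/32 = π(0.256⁴ − 0.169⁴)/32 = 3.416×10^-4 m⁴.
τ_max = T·r/J = 60230 × 0.128 / 3.416×10^-4 = 2.257×10^7 Pa.

22.6 N/mm²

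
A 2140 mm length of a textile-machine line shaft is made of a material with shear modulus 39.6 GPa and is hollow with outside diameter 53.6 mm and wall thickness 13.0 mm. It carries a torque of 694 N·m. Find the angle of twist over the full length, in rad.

0.0498 rad

J = π(d_o⁴ − d_i⁴)/32 = π(0.0536⁴ − 0.0276⁴)/32 = 7.534×10^-7 m⁴.
θ = T·L/(G·J) = 694.0 × 2.14 / (39.6×10⁹ × 7.534×10^-7) = 0.04978 rad.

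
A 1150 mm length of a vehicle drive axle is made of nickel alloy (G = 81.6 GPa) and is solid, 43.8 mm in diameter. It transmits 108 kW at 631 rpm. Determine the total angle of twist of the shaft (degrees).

3.65°

ω = 2π·631/60 = 66.08 rad/s, so T = P/ω = 108×10³ / 66.08 = 1634 N·m.
J = πd⁴/32 = π(0.0438)⁴/32 = 3.613×10^-7 m⁴.
θ = T·L/(G·J) = 1634 × 1.15 / (81.6×10⁹ × 3.613×10^-7) = 0.06375 rad.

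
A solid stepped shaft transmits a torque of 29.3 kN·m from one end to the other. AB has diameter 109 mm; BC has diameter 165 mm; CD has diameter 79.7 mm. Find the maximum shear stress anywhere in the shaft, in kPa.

Under the same torque, τ_max = 16T/(πd³) is largest where d is smallest — segment CD (d = 79.7 mm).
τ_max = 16·29300/(π·(0.0797)³) = 2.948×10^8 Pa.

295000 kPa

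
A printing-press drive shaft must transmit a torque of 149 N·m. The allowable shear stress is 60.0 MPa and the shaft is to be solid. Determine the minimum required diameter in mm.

For a solid shaft τ_max = 16T/(πd³), so d = (16T/(π τ_allow))^(1/3) = (16·149.0/(π·6.00×10^7))^(1/3) = 0.02330 m.

23.3 mm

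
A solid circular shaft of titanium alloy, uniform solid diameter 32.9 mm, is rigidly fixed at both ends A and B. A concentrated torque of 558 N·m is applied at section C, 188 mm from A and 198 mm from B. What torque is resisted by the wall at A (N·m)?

286 N·m

With uniform GJ and both ends fixed, compatibility θ_AC = θ_CB gives T_A·a = T_B·b, together with T_A + T_B = T₀.
T_A = T₀·b/(a+b) = 558.0·198/386.0 = 286.2 N·m; T_B = 271.8 N·m.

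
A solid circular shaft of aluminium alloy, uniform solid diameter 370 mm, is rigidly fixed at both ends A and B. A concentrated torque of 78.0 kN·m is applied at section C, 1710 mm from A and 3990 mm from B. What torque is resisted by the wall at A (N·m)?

With uniform GJ and both ends fixed, compatibility θ_AC = θ_CB gives T_A·a = T_B·b, together with T_A + T_B = T₀.
T_A = T₀·b/(a+b) = 78000·3990/5700 = 54600 N·m; T_B = 23400 N·m.

54600 N·m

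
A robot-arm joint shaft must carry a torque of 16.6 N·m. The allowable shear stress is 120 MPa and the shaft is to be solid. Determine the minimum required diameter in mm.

8.90 mm

For a solid shaft τ_max = 16T/(πd³), so d = (16T/(π τ_allow))^(1/3) = (16·16.60/(π·1.20×10^8))^(1/3) = 0.008898 m.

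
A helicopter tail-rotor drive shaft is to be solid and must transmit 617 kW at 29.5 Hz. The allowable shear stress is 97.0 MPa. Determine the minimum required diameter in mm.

55.9 mm

ω = 2π·29.5 = 185.4 rad/s, so T = P/ω = 617×10³ / 185.4 = 3329 N·m.
For a solid shaft τ_max = 16T/(πd³), so d = (16T/(π τ_allow))^(1/3) = (16·3329/(π·9.70×10^7))^(1/3) = 0.05591 m.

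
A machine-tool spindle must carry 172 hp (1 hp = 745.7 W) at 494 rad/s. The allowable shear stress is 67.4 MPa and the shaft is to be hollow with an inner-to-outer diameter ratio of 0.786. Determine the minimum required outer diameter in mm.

ω = 494 rad/s, so T = P/ω = 172×745.7 / 494.0 = 259.6 N·m.
For a hollow shaft with d_i/d_o = 0.786: τ_max = 16T/(π d_o³ (1−k⁴)), so d_o = [16T/(π τ_allow (1−k⁴))]^(1/3) = [16·259.6/(π·6.74×10^7·0.6183)]^(1/3) = 0.03166 m.

31.7 mm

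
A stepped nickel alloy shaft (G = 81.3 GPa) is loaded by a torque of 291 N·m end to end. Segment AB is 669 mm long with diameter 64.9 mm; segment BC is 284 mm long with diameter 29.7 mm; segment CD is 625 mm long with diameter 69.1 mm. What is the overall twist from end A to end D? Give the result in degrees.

0.898°

J_AB = π(0.0649)⁴/32 = 1.74×10^-6 m⁴; J_BC = π(0.0297)⁴/32 = 7.64×10^-8 m⁴; J_CD = π(0.0691)⁴/32 = 2.24×10^-6 m⁴.
θ = (T/G)·Σ L_i/J_i = (291.0/81.3×10⁹)·(0.669/1.74×10^-6 + 0.284/7.64×10^-8 + 0.625/2.24×10^-6) = 0.01568 rad.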